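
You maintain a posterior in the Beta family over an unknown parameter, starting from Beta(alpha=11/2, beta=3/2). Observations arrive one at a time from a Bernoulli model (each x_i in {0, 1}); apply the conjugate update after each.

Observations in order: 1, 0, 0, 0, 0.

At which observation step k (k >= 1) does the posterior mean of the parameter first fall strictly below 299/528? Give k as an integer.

k = 5

obs 1: x=1 → posterior Beta(13/2, 3/2)
obs 2: x=0 → posterior Beta(13/2, 5/2)
obs 3: x=0 → posterior Beta(13/2, 7/2)
obs 4: x=0 → posterior Beta(13/2, 9/2)
obs 5: x=0 → posterior Beta(13/2, 11/2)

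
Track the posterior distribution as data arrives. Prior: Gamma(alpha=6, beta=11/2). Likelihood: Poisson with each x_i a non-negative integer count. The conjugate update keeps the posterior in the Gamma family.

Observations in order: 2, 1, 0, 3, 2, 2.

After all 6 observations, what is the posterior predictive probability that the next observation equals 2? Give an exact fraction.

obs 1: x=2 → posterior Gamma(8, 13/2)
obs 2: x=1 → posterior Gamma(9, 15/2)
obs 3: x=0 → posterior Gamma(9, 17/2)
obs 4: x=3 → posterior Gamma(12, 19/2)
obs 5: x=2 → posterior Gamma(14, 21/2)
obs 6: x=2 → posterior Gamma(16, 23/2)

3336140066130463265034784/14551915228366851806640625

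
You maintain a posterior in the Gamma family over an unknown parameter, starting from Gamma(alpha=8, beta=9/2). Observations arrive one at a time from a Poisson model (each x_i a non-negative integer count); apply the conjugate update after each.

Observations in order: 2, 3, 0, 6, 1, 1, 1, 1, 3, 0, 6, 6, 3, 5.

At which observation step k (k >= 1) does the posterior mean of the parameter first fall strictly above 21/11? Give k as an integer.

obs 1: x=2 → posterior Gamma(10, 11/2)
obs 2: x=3 → posterior Gamma(13, 13/2)
obs 3: x=0 → posterior Gamma(13, 15/2)
obs 4: x=6 → posterior Gamma(19, 17/2)
obs 5: x=1 → posterior Gamma(20, 19/2)
obs 6: x=1 → posterior Gamma(21, 21/2)
obs 7: x=1 → posterior Gamma(22, 23/2)
obs 8: x=1 → posterior Gamma(23, 25/2)
obs 9: x=3 → posterior Gamma(26, 27/2)
obs 10: x=0 → posterior Gamma(26, 29/2)
obs 11: x=6 → posterior Gamma(32, 31/2)
obs 12: x=6 → posterior Gamma(38, 33/2)
obs 13: x=3 → posterior Gamma(41, 35/2)
obs 14: x=5 → posterior Gamma(46, 37/2)

k = 2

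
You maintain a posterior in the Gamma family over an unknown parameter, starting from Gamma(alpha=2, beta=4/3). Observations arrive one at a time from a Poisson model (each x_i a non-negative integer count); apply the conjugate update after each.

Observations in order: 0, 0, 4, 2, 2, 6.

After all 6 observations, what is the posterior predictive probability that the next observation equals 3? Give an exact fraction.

obs 1: x=0 → posterior Gamma(2, 7/3)
obs 2: x=0 → posterior Gamma(2, 10/3)
obs 3: x=4 → posterior Gamma(6, 13/3)
obs 4: x=2 → posterior Gamma(8, 16/3)
obs 5: x=2 → posterior Gamma(10, 19/3)
obs 6: x=6 → posterior Gamma(16, 22/3)

66346316487342283237097472/363797880709171295166015625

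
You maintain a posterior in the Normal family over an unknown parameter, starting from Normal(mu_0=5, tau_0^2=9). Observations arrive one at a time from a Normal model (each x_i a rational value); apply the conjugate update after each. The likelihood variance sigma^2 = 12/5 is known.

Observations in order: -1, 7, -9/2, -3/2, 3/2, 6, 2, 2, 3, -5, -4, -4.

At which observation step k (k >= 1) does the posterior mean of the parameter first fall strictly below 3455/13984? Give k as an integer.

k = 12

obs 1: x=-1 → posterior Normal(5/19, 36/19)
obs 2: x=7 → posterior Normal(55/17, 18/17)
obs 3: x=-9/2 → posterior Normal(85/98, 36/49)
obs 4: x=-3/2 → posterior Normal(5/16, 9/16)
obs 5: x=3/2 → posterior Normal(85/158, 36/79)
obs 6: x=6 → posterior Normal(265/188, 18/47)
obs 7: x=2 → posterior Normal(325/218, 36/109)
obs 8: x=2 → posterior Normal(385/248, 9/31)
obs 9: x=3 → posterior Normal(475/278, 36/139)
obs 10: x=-5 → posterior Normal(325/308, 18/77)
obs 11: x=-4 → posterior Normal(205/338, 36/169)
obs 12: x=-4 → posterior Normal(85/368, 9/46)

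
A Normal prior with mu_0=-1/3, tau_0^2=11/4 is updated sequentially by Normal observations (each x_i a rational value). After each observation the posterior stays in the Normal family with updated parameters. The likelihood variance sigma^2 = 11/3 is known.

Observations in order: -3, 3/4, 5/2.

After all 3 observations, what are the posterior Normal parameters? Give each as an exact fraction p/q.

mu_0=-7/156, tau_0^2=11/13

obs 1: x=-3 → posterior Normal(-31/21, 11/7)
obs 2: x=3/4 → posterior Normal(-97/120, 11/10)
obs 3: x=5/2 → posterior Normal(-7/156, 11/13)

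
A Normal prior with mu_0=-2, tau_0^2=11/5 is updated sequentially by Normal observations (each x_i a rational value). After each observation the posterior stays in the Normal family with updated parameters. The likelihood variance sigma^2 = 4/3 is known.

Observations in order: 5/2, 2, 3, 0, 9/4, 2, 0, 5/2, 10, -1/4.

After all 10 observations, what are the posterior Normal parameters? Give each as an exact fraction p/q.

mu_0=376/175, tau_0^2=22/175

obs 1: x=5/2 → posterior Normal(85/106, 44/53)
obs 2: x=2 → posterior Normal(217/172, 22/43)
obs 3: x=3 → posterior Normal(415/238, 44/119)
obs 4: x=0 → posterior Normal(415/304, 11/38)
obs 5: x=9/4 → posterior Normal(1127/740, 44/185)
obs 6: x=2 → posterior Normal(1391/872, 22/109)
obs 7: x=0 → posterior Normal(1391/1004, 44/251)
obs 8: x=5/2 → posterior Normal(1721/1136, 11/71)
obs 9: x=10 → posterior Normal(3041/1268, 44/317)
obs 10: x=-1/4 → posterior Normal(376/175, 22/175)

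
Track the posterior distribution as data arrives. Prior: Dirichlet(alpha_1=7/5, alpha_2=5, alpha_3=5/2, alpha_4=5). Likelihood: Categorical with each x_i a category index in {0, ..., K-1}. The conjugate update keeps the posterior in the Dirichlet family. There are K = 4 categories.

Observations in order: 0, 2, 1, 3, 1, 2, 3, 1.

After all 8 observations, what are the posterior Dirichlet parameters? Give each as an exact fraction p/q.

obs 1: x=0 → posterior Dirichlet(12/5, 5, 5/2, 5)
obs 2: x=2 → posterior Dirichlet(12/5, 5, 7/2, 5)
obs 3: x=1 → posterior Dirichlet(12/5, 6, 7/2, 5)
obs 4: x=3 → posterior Dirichlet(12/5, 6, 7/2, 6)
obs 5: x=1 → posterior Dirichlet(12/5, 7, 7/2, 6)
obs 6: x=2 → posterior Dirichlet(12/5, 7, 9/2, 6)
obs 7: x=3 → posterior Dirichlet(12/5, 7, 9/2, 7)
obs 8: x=1 → posterior Dirichlet(12/5, 8, 9/2, 7)

alpha_1=12/5, alpha_2=8, alpha_3=9/2, alpha_4=7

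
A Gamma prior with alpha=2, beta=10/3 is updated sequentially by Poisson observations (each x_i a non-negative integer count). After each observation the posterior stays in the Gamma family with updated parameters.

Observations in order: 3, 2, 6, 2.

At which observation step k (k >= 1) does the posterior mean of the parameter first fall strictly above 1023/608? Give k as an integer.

obs 1: x=3 → posterior Gamma(5, 13/3)
obs 2: x=2 → posterior Gamma(7, 16/3)
obs 3: x=6 → posterior Gamma(13, 19/3)
obs 4: x=2 → posterior Gamma(15, 22/3)

k = 3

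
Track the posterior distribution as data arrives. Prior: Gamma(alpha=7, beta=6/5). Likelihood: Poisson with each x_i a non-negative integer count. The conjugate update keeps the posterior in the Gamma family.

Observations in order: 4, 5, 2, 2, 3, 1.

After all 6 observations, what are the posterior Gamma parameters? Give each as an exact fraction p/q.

alpha=24, beta=36/5

obs 1: x=4 → posterior Gamma(11, 11/5)
obs 2: x=5 → posterior Gamma(16, 16/5)
obs 3: x=2 → posterior Gamma(18, 21/5)
obs 4: x=2 → posterior Gamma(20, 26/5)
obs 5: x=3 → posterior Gamma(23, 31/5)
obs 6: x=1 → posterior Gamma(24, 36/5)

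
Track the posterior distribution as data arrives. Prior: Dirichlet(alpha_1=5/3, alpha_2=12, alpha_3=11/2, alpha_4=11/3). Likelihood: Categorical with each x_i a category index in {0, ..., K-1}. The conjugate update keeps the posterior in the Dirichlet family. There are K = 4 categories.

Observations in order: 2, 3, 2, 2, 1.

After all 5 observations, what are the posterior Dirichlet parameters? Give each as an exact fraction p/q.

obs 1: x=2 → posterior Dirichlet(5/3, 12, 13/2, 11/3)
obs 2: x=3 → posterior Dirichlet(5/3, 12, 13/2, 14/3)
obs 3: x=2 → posterior Dirichlet(5/3, 12, 15/2, 14/3)
obs 4: x=2 → posterior Dirichlet(5/3, 12, 17/2, 14/3)
obs 5: x=1 → posterior Dirichlet(5/3, 13, 17/2, 14/3)

alpha_1=5/3, alpha_2=13, alpha_3=17/2, alpha_4=14/3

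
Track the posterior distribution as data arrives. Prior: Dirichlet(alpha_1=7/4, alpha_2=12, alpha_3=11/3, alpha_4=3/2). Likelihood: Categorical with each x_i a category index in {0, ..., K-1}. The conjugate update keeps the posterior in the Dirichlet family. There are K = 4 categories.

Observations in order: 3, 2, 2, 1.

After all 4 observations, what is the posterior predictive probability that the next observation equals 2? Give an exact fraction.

68/275

obs 1: x=3 → posterior Dirichlet(7/4, 12, 11/3, 5/2)
obs 2: x=2 → posterior Dirichlet(7/4, 12, 14/3, 5/2)
obs 3: x=2 → posterior Dirichlet(7/4, 12, 17/3, 5/2)
obs 4: x=1 → posterior Dirichlet(7/4, 13, 17/3, 5/2)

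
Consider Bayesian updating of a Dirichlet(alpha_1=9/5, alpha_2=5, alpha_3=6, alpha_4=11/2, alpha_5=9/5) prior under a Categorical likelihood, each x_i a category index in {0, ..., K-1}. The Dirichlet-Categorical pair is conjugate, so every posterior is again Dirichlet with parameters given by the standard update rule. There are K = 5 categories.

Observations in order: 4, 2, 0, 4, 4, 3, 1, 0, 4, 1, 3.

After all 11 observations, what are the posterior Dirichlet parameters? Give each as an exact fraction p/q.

alpha_1=19/5, alpha_2=7, alpha_3=7, alpha_4=15/2, alpha_5=29/5

obs 1: x=4 → posterior Dirichlet(9/5, 5, 6, 11/2, 14/5)
obs 2: x=2 → posterior Dirichlet(9/5, 5, 7, 11/2, 14/5)
obs 3: x=0 → posterior Dirichlet(14/5, 5, 7, 11/2, 14/5)
obs 4: x=4 → posterior Dirichlet(14/5, 5, 7, 11/2, 19/5)
obs 5: x=4 → posterior Dirichlet(14/5, 5, 7, 11/2, 24/5)
obs 6: x=3 → posterior Dirichlet(14/5, 5, 7, 13/2, 24/5)
obs 7: x=1 → posterior Dirichlet(14/5, 6, 7, 13/2, 24/5)
obs 8: x=0 → posterior Dirichlet(19/5, 6, 7, 13/2, 24/5)
obs 9: x=4 → posterior Dirichlet(19/5, 6, 7, 13/2, 29/5)
obs 10: x=1 → posterior Dirichlet(19/5, 7, 7, 13/2, 29/5)
obs 11: x=3 → posterior Dirichlet(19/5, 7, 7, 15/2, 29/5)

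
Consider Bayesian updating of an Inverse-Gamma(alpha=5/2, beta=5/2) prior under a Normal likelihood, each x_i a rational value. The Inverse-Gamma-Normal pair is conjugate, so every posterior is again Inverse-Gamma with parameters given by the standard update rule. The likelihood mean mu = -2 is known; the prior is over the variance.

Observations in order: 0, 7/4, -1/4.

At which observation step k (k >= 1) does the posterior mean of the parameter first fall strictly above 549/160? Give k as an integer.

obs 1: x=0 → posterior Inverse-Gamma(3, 9/2)
obs 2: x=7/4 → posterior Inverse-Gamma(7/2, 369/32)
obs 3: x=-1/4 → posterior Inverse-Gamma(4, 209/16)

k = 2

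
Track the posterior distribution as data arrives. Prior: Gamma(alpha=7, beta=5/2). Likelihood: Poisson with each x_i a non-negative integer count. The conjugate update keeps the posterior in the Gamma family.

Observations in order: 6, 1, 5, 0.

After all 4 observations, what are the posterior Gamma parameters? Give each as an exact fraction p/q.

obs 1: x=6 → posterior Gamma(13, 7/2)
obs 2: x=1 → posterior Gamma(14, 9/2)
obs 3: x=5 → posterior Gamma(19, 11/2)
obs 4: x=0 → posterior Gamma(19, 13/2)

alpha=19, beta=13/2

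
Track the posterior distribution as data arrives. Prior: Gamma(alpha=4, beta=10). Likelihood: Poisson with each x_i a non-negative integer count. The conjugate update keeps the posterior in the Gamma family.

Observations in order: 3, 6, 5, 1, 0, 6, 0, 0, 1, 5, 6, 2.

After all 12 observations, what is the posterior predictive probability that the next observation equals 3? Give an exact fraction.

241124731336213687541579335415193313359827166758730465280/1558005952997140033806173725098810522409738596181909282129

obs 1: x=3 → posterior Gamma(7, 11)
obs 2: x=6 → posterior Gamma(13, 12)
obs 3: x=5 → posterior Gamma(18, 13)
obs 4: x=1 → posterior Gamma(19, 14)
obs 5: x=0 → posterior Gamma(19, 15)
obs 6: x=6 → posterior Gamma(25, 16)
obs 7: x=0 → posterior Gamma(25, 17)
obs 8: x=0 → posterior Gamma(25, 18)
obs 9: x=1 → posterior Gamma(26, 19)
obs 10: x=5 → posterior Gamma(31, 20)
obs 11: x=6 → posterior Gamma(37, 21)
obs 12: x=2 → posterior Gamma(39, 22)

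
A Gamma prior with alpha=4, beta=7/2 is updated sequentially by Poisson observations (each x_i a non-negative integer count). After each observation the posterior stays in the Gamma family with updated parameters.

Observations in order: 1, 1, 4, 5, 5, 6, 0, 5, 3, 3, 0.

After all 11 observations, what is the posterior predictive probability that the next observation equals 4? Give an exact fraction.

1878211875848157987781966697015912364186146621580543900568160/13990377952941688885717088838707011639375858793049146840659231

obs 1: x=1 → posterior Gamma(5, 9/2)
obs 2: x=1 → posterior Gamma(6, 11/2)
obs 3: x=4 → posterior Gamma(10, 13/2)
obs 4: x=5 → posterior Gamma(15, 15/2)
obs 5: x=5 → posterior Gamma(20, 17/2)
obs 6: x=6 → posterior Gamma(26, 19/2)
obs 7: x=0 → posterior Gamma(26, 21/2)
obs 8: x=5 → posterior Gamma(31, 23/2)
obs 9: x=3 → posterior Gamma(34, 25/2)
obs 10: x=3 → posterior Gamma(37, 27/2)
obs 11: x=0 → posterior Gamma(37, 29/2)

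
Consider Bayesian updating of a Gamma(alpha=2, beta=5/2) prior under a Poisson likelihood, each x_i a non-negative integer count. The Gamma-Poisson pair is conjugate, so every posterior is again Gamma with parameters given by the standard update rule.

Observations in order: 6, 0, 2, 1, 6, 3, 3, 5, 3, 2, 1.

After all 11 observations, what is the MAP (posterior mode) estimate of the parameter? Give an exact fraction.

obs 1: x=6 → posterior Gamma(8, 7/2)
obs 2: x=0 → posterior Gamma(8, 9/2)
obs 3: x=2 → posterior Gamma(10, 11/2)
obs 4: x=1 → posterior Gamma(11, 13/2)
obs 5: x=6 → posterior Gamma(17, 15/2)
obs 6: x=3 → posterior Gamma(20, 17/2)
obs 7: x=3 → posterior Gamma(23, 19/2)
obs 8: x=5 → posterior Gamma(28, 21/2)
obs 9: x=3 → posterior Gamma(31, 23/2)
obs 10: x=2 → posterior Gamma(33, 25/2)
obs 11: x=1 → posterior Gamma(34, 27/2)

22/9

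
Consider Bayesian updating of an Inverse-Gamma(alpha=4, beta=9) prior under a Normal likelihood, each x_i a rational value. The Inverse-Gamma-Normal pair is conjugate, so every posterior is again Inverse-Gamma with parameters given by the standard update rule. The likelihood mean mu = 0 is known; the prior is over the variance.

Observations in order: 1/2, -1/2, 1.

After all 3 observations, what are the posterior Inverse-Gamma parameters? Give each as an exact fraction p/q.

alpha=11/2, beta=39/4

obs 1: x=1/2 → posterior Inverse-Gamma(9/2, 73/8)
obs 2: x=-1/2 → posterior Inverse-Gamma(5, 37/4)
obs 3: x=1 → posterior Inverse-Gamma(11/2, 39/4)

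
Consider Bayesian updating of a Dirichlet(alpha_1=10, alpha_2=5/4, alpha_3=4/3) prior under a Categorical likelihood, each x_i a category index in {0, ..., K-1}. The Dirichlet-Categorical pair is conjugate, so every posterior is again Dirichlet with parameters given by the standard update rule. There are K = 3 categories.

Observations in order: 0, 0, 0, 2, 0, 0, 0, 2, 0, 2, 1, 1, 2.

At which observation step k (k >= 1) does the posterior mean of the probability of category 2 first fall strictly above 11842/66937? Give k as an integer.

obs 1: x=0 → posterior Dirichlet(11, 5/4, 4/3)
obs 2: x=0 → posterior Dirichlet(12, 5/4, 4/3)
obs 3: x=0 → posterior Dirichlet(13, 5/4, 4/3)
obs 4: x=2 → posterior Dirichlet(13, 5/4, 7/3)
obs 5: x=0 → posterior Dirichlet(14, 5/4, 7/3)
obs 6: x=0 → posterior Dirichlet(15, 5/4, 7/3)
obs 7: x=0 → posterior Dirichlet(16, 5/4, 7/3)
obs 8: x=2 → posterior Dirichlet(16, 5/4, 10/3)
obs 9: x=0 → posterior Dirichlet(17, 5/4, 10/3)
obs 10: x=2 → posterior Dirichlet(17, 5/4, 13/3)
obs 11: x=1 → posterior Dirichlet(17, 9/4, 13/3)
obs 12: x=1 → posterior Dirichlet(17, 13/4, 13/3)
obs 13: x=2 → posterior Dirichlet(17, 13/4, 16/3)

k = 10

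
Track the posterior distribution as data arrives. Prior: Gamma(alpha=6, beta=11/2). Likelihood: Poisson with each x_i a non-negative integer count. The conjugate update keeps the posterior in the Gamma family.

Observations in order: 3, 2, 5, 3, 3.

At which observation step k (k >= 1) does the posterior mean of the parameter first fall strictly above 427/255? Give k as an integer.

obs 1: x=3 → posterior Gamma(9, 13/2)
obs 2: x=2 → posterior Gamma(11, 15/2)
obs 3: x=5 → posterior Gamma(16, 17/2)
obs 4: x=3 → posterior Gamma(19, 19/2)
obs 5: x=3 → posterior Gamma(22, 21/2)

k = 3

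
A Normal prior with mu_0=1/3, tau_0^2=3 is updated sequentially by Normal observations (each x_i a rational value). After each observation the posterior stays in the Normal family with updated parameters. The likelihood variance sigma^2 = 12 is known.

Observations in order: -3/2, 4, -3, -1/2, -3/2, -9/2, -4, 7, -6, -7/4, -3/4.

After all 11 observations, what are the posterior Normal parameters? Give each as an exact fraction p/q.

obs 1: x=-3/2 → posterior Normal(-1/30, 12/5)
obs 2: x=4 → posterior Normal(23/36, 2)
obs 3: x=-3 → posterior Normal(5/42, 12/7)
obs 4: x=-1/2 → posterior Normal(1/24, 3/2)
obs 5: x=-3/2 → posterior Normal(-7/54, 4/3)
obs 6: x=-9/2 → posterior Normal(-17/30, 6/5)
obs 7: x=-4 → posterior Normal(-29/33, 12/11)
obs 8: x=7 → posterior Normal(-2/9, 1)
obs 9: x=-6 → posterior Normal(-2/3, 12/13)
obs 10: x=-7/4 → posterior Normal(-125/168, 6/7)
obs 11: x=-3/4 → posterior Normal(-67/90, 4/5)

mu_0=-67/90, tau_0^2=4/5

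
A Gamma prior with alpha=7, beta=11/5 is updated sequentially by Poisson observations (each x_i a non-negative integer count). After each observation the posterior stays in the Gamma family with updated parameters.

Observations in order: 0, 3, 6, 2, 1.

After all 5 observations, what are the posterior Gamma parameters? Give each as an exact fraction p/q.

alpha=19, beta=36/5

obs 1: x=0 → posterior Gamma(7, 16/5)
obs 2: x=3 → posterior Gamma(10, 21/5)
obs 3: x=6 → posterior Gamma(16, 26/5)
obs 4: x=2 → posterior Gamma(18, 31/5)
obs 5: x=1 → posterior Gamma(19, 36/5)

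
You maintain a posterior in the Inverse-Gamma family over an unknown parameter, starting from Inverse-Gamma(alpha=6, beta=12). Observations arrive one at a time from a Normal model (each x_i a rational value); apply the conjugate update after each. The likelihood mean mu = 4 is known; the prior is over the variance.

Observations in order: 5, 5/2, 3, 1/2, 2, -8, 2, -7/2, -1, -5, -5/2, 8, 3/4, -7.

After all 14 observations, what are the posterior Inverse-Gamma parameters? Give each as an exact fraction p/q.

alpha=13, beta=8713/32

obs 1: x=5 → posterior Inverse-Gamma(13/2, 25/2)
obs 2: x=5/2 → posterior Inverse-Gamma(7, 109/8)
obs 3: x=3 → posterior Inverse-Gamma(15/2, 113/8)
obs 4: x=1/2 → posterior Inverse-Gamma(8, 81/4)
obs 5: x=2 → posterior Inverse-Gamma(17/2, 89/4)
obs 6: x=-8 → posterior Inverse-Gamma(9, 377/4)
obs 7: x=2 → posterior Inverse-Gamma(19/2, 385/4)
obs 8: x=-7/2 → posterior Inverse-Gamma(10, 995/8)
obs 9: x=-1 → posterior Inverse-Gamma(21/2, 1095/8)
obs 10: x=-5 → posterior Inverse-Gamma(11, 1419/8)
obs 11: x=-5/2 → posterior Inverse-Gamma(23/2, 397/2)
obs 12: x=8 → posterior Inverse-Gamma(12, 413/2)
obs 13: x=3/4 → posterior Inverse-Gamma(25/2, 6777/32)
obs 14: x=-7 → posterior Inverse-Gamma(13, 8713/32)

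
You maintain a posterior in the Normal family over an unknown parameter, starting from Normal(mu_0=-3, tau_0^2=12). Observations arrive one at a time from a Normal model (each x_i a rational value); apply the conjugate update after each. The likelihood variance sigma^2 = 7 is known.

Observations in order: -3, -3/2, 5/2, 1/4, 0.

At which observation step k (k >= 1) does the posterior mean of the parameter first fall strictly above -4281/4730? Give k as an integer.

obs 1: x=-3 → posterior Normal(-3, 84/19)
obs 2: x=-3/2 → posterior Normal(-75/31, 84/31)
obs 3: x=5/2 → posterior Normal(-45/43, 84/43)
obs 4: x=1/4 → posterior Normal(-42/55, 84/55)
obs 5: x=0 → posterior Normal(-42/67, 84/67)

k = 4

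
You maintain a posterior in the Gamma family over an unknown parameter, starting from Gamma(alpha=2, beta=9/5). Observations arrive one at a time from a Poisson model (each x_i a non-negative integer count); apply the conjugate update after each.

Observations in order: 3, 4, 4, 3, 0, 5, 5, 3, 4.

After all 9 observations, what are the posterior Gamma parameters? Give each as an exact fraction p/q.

alpha=33, beta=54/5

obs 1: x=3 → posterior Gamma(5, 14/5)
obs 2: x=4 → posterior Gamma(9, 19/5)
obs 3: x=4 → posterior Gamma(13, 24/5)
obs 4: x=3 → posterior Gamma(16, 29/5)
obs 5: x=0 → posterior Gamma(16, 34/5)
obs 6: x=5 → posterior Gamma(21, 39/5)
obs 7: x=5 → posterior Gamma(26, 44/5)
obs 8: x=3 → posterior Gamma(29, 49/5)
obs 9: x=4 → posterior Gamma(33, 54/5)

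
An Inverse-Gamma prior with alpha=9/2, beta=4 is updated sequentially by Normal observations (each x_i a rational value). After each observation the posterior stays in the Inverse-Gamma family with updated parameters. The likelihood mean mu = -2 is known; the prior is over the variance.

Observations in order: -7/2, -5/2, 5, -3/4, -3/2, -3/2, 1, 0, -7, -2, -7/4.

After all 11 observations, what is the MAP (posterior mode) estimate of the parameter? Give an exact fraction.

obs 1: x=-7/2 → posterior Inverse-Gamma(5, 41/8)
obs 2: x=-5/2 → posterior Inverse-Gamma(11/2, 21/4)
obs 3: x=5 → posterior Inverse-Gamma(6, 119/4)
obs 4: x=-3/4 → posterior Inverse-Gamma(13/2, 977/32)
obs 5: x=-3/2 → posterior Inverse-Gamma(7, 981/32)
obs 6: x=-3/2 → posterior Inverse-Gamma(15/2, 985/32)
obs 7: x=1 → posterior Inverse-Gamma(8, 1129/32)
obs 8: x=0 → posterior Inverse-Gamma(17/2, 1193/32)
obs 9: x=-7 → posterior Inverse-Gamma(9, 1593/32)
obs 10: x=-2 → posterior Inverse-Gamma(19/2, 1593/32)
obs 11: x=-7/4 → posterior Inverse-Gamma(10, 797/16)

797/176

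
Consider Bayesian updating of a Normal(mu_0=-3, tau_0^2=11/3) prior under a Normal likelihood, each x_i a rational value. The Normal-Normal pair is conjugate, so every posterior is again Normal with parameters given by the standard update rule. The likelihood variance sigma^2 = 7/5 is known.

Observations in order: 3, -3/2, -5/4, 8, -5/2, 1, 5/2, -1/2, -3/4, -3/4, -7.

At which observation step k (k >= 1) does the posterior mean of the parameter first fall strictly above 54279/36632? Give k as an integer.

obs 1: x=3 → posterior Normal(51/38, 77/76)
obs 2: x=-3/2 → posterior Normal(39/262, 77/131)
obs 3: x=-5/4 → posterior Normal(-197/744, 77/186)
obs 4: x=8 → posterior Normal(1563/964, 77/241)
obs 5: x=-5/2 → posterior Normal(1013/1184, 77/296)
obs 6: x=1 → posterior Normal(137/156, 77/351)
obs 7: x=5/2 → posterior Normal(1783/1624, 11/58)
obs 8: x=-1/2 → posterior Normal(1673/1844, 77/461)
obs 9: x=-3/4 → posterior Normal(377/516, 77/516)
obs 10: x=-3/4 → posterior Normal(1343/2284, 77/571)
obs 11: x=-7 → posterior Normal(-197/2504, 77/626)

k = 4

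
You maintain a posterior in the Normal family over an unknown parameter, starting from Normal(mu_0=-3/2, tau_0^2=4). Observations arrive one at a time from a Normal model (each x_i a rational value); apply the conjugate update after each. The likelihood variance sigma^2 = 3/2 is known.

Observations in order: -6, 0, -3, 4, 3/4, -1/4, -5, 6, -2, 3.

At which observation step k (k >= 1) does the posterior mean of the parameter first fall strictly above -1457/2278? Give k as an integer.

k = 8

obs 1: x=-6 → posterior Normal(-105/22, 12/11)
obs 2: x=0 → posterior Normal(-105/38, 12/19)
obs 3: x=-3 → posterior Normal(-17/6, 4/9)
obs 4: x=4 → posterior Normal(-89/70, 12/35)
obs 5: x=3/4 → posterior Normal(-77/86, 12/43)
obs 6: x=-1/4 → posterior Normal(-27/34, 4/17)
obs 7: x=-5 → posterior Normal(-161/118, 12/59)
obs 8: x=6 → posterior Normal(-65/134, 12/67)
obs 9: x=-2 → posterior Normal(-97/150, 4/25)
obs 10: x=3 → posterior Normal(-49/166, 12/83)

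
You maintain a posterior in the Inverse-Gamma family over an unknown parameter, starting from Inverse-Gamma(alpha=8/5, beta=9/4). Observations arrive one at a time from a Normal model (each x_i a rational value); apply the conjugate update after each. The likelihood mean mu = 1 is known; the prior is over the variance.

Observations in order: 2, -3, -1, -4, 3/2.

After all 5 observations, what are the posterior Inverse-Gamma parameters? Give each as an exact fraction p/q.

alpha=41/10, beta=203/8

obs 1: x=2 → posterior Inverse-Gamma(21/10, 11/4)
obs 2: x=-3 → posterior Inverse-Gamma(13/5, 43/4)
obs 3: x=-1 → posterior Inverse-Gamma(31/10, 51/4)
obs 4: x=-4 → posterior Inverse-Gamma(18/5, 101/4)
obs 5: x=3/2 → posterior Inverse-Gamma(41/10, 203/8)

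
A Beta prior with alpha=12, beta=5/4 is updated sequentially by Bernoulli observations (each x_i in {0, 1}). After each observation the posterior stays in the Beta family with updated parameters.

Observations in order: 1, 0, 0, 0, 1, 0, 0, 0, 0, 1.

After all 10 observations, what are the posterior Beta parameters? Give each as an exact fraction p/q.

alpha=15, beta=33/4

obs 1: x=1 → posterior Beta(13, 5/4)
obs 2: x=0 → posterior Beta(13, 9/4)
obs 3: x=0 → posterior Beta(13, 13/4)
obs 4: x=0 → posterior Beta(13, 17/4)
obs 5: x=1 → posterior Beta(14, 17/4)
obs 6: x=0 → posterior Beta(14, 21/4)
obs 7: x=0 → posterior Beta(14, 25/4)
obs 8: x=0 → posterior Beta(14, 29/4)
obs 9: x=0 → posterior Beta(14, 33/4)
obs 10: x=1 → posterior Beta(15, 33/4)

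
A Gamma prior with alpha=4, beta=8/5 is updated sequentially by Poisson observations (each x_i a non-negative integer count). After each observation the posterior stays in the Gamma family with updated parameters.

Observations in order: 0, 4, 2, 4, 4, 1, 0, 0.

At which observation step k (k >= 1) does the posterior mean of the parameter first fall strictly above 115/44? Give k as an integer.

obs 1: x=0 → posterior Gamma(4, 13/5)
obs 2: x=4 → posterior Gamma(8, 18/5)
obs 3: x=2 → posterior Gamma(10, 23/5)
obs 4: x=4 → posterior Gamma(14, 28/5)
obs 5: x=4 → posterior Gamma(18, 33/5)
obs 6: x=1 → posterior Gamma(19, 38/5)
obs 7: x=0 → posterior Gamma(19, 43/5)
obs 8: x=0 → posterior Gamma(19, 48/5)

k = 5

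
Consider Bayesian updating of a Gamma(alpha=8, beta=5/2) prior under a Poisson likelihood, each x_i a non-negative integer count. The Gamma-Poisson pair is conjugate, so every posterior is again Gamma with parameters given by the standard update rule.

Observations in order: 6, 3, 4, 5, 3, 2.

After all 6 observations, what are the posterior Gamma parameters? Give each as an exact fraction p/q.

alpha=31, beta=17/2

obs 1: x=6 → posterior Gamma(14, 7/2)
obs 2: x=3 → posterior Gamma(17, 9/2)
obs 3: x=4 → posterior Gamma(21, 11/2)
obs 4: x=5 → posterior Gamma(26, 13/2)
obs 5: x=3 → posterior Gamma(29, 15/2)
obs 6: x=2 → posterior Gamma(31, 17/2)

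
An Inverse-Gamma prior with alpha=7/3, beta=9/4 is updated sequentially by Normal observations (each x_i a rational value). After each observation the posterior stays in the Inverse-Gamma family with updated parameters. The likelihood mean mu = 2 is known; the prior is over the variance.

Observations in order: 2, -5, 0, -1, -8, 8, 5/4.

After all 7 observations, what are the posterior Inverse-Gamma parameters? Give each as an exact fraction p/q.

obs 1: x=2 → posterior Inverse-Gamma(17/6, 9/4)
obs 2: x=-5 → posterior Inverse-Gamma(10/3, 107/4)
obs 3: x=0 → posterior Inverse-Gamma(23/6, 115/4)
obs 4: x=-1 → posterior Inverse-Gamma(13/3, 133/4)
obs 5: x=-8 → posterior Inverse-Gamma(29/6, 333/4)
obs 6: x=8 → posterior Inverse-Gamma(16/3, 405/4)
obs 7: x=5/4 → posterior Inverse-Gamma(35/6, 3249/32)

alpha=35/6, beta=3249/32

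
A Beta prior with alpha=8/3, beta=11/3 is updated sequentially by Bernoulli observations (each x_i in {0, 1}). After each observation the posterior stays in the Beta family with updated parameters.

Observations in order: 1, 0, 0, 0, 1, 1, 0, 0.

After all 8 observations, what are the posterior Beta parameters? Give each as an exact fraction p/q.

obs 1: x=1 → posterior Beta(11/3, 11/3)
obs 2: x=0 → posterior Beta(11/3, 14/3)
obs 3: x=0 → posterior Beta(11/3, 17/3)
obs 4: x=0 → posterior Beta(11/3, 20/3)
obs 5: x=1 → posterior Beta(14/3, 20/3)
obs 6: x=1 → posterior Beta(17/3, 20/3)
obs 7: x=0 → posterior Beta(17/3, 23/3)
obs 8: x=0 → posterior Beta(17/3, 26/3)

alpha=17/3, beta=26/3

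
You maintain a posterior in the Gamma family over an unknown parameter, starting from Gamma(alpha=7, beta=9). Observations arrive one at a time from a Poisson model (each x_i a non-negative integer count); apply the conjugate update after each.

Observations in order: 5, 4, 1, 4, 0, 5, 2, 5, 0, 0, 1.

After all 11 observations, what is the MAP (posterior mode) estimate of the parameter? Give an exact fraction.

obs 1: x=5 → posterior Gamma(12, 10)
obs 2: x=4 → posterior Gamma(16, 11)
obs 3: x=1 → posterior Gamma(17, 12)
obs 4: x=4 → posterior Gamma(21, 13)
obs 5: x=0 → posterior Gamma(21, 14)
obs 6: x=5 → posterior Gamma(26, 15)
obs 7: x=2 → posterior Gamma(28, 16)
obs 8: x=5 → posterior Gamma(33, 17)
obs 9: x=0 → posterior Gamma(33, 18)
obs 10: x=0 → posterior Gamma(33, 19)
obs 11: x=1 → posterior Gamma(34, 20)

33/20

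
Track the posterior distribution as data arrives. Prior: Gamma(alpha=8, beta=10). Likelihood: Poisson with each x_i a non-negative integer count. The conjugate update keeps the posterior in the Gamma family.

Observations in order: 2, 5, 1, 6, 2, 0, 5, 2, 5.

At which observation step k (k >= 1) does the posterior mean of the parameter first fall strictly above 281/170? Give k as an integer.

k = 7

obs 1: x=2 → posterior Gamma(10, 11)
obs 2: x=5 → posterior Gamma(15, 12)
obs 3: x=1 → posterior Gamma(16, 13)
obs 4: x=6 → posterior Gamma(22, 14)
obs 5: x=2 → posterior Gamma(24, 15)
obs 6: x=0 → posterior Gamma(24, 16)
obs 7: x=5 → posterior Gamma(29, 17)
obs 8: x=2 → posterior Gamma(31, 18)
obs 9: x=5 → posterior Gamma(36, 19)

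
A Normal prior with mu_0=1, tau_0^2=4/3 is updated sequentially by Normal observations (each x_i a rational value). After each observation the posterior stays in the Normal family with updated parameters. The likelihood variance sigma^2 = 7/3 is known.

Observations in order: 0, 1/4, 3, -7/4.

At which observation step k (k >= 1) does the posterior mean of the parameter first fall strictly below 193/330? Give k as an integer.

obs 1: x=0 → posterior Normal(7/11, 28/33)
obs 2: x=1/4 → posterior Normal(8/15, 28/45)
obs 3: x=3 → posterior Normal(20/19, 28/57)
obs 4: x=-7/4 → posterior Normal(13/23, 28/69)

k = 2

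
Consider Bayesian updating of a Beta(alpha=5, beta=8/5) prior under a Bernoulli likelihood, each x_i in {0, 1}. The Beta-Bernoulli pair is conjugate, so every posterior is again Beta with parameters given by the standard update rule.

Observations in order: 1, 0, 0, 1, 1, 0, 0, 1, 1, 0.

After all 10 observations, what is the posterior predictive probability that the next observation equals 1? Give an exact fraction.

50/83

obs 1: x=1 → posterior Beta(6, 8/5)
obs 2: x=0 → posterior Beta(6, 13/5)
obs 3: x=0 → posterior Beta(6, 18/5)
obs 4: x=1 → posterior Beta(7, 18/5)
obs 5: x=1 → posterior Beta(8, 18/5)
obs 6: x=0 → posterior Beta(8, 23/5)
obs 7: x=0 → posterior Beta(8, 28/5)
obs 8: x=1 → posterior Beta(9, 28/5)
obs 9: x=1 → posterior Beta(10, 28/5)
obs 10: x=0 → posterior Beta(10, 33/5)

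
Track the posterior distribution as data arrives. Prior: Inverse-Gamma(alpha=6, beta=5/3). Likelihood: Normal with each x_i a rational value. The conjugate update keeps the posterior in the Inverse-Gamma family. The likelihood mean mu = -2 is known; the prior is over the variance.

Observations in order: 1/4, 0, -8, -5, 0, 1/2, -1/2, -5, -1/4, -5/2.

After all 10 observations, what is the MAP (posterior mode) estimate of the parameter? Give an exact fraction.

1973/576

obs 1: x=1/4 → posterior Inverse-Gamma(13/2, 403/96)
obs 2: x=0 → posterior Inverse-Gamma(7, 595/96)
obs 3: x=-8 → posterior Inverse-Gamma(15/2, 2323/96)
obs 4: x=-5 → posterior Inverse-Gamma(8, 2755/96)
obs 5: x=0 → posterior Inverse-Gamma(17/2, 2947/96)
obs 6: x=1/2 → posterior Inverse-Gamma(9, 3247/96)
obs 7: x=-1/2 → posterior Inverse-Gamma(19/2, 3355/96)
obs 8: x=-5 → posterior Inverse-Gamma(10, 3787/96)
obs 9: x=-1/4 → posterior Inverse-Gamma(21/2, 1967/48)
obs 10: x=-5/2 → posterior Inverse-Gamma(11, 1973/48)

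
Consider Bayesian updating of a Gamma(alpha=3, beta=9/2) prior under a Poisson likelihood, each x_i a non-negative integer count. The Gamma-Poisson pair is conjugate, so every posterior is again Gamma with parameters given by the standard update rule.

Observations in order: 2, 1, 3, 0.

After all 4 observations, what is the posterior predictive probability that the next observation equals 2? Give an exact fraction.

21345817769460/116490258898219

obs 1: x=2 → posterior Gamma(5, 11/2)
obs 2: x=1 → posterior Gamma(6, 13/2)
obs 3: x=3 → posterior Gamma(9, 15/2)
obs 4: x=0 → posterior Gamma(9, 17/2)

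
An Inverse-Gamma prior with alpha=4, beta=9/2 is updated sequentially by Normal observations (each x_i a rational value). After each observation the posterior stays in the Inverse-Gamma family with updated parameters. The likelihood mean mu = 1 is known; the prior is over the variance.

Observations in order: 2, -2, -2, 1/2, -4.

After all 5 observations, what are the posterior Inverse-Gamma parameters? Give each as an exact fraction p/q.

obs 1: x=2 → posterior Inverse-Gamma(9/2, 5)
obs 2: x=-2 → posterior Inverse-Gamma(5, 19/2)
obs 3: x=-2 → posterior Inverse-Gamma(11/2, 14)
obs 4: x=1/2 → posterior Inverse-Gamma(6, 113/8)
obs 5: x=-4 → posterior Inverse-Gamma(13/2, 213/8)

alpha=13/2, beta=213/8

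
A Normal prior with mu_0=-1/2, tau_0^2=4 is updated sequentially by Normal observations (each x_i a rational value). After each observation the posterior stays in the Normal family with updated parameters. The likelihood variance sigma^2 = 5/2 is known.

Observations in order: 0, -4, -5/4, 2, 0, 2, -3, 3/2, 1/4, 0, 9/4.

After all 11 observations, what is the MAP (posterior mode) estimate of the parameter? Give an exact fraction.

-3/62

obs 1: x=0 → posterior Normal(-5/26, 20/13)
obs 2: x=-4 → posterior Normal(-23/14, 20/21)
obs 3: x=-5/4 → posterior Normal(-89/58, 20/29)
obs 4: x=2 → posterior Normal(-57/74, 20/37)
obs 5: x=0 → posterior Normal(-19/30, 4/9)
obs 6: x=2 → posterior Normal(-25/106, 20/53)
obs 7: x=-3 → posterior Normal(-73/122, 20/61)
obs 8: x=3/2 → posterior Normal(-49/138, 20/69)
obs 9: x=1/4 → posterior Normal(-45/154, 20/77)
obs 10: x=0 → posterior Normal(-9/34, 4/17)
obs 11: x=9/4 → posterior Normal(-3/62, 20/93)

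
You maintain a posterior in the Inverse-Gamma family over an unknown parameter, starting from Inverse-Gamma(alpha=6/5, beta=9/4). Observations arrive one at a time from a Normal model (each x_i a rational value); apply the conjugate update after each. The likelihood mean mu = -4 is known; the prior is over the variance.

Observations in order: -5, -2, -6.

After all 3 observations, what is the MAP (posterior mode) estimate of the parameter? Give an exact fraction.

135/74

obs 1: x=-5 → posterior Inverse-Gamma(17/10, 11/4)
obs 2: x=-2 → posterior Inverse-Gamma(11/5, 19/4)
obs 3: x=-6 → posterior Inverse-Gamma(27/10, 27/4)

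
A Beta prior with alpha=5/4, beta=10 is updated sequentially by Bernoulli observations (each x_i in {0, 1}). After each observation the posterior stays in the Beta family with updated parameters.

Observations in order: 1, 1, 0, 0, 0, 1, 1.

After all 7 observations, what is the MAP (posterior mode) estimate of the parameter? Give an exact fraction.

17/65

obs 1: x=1 → posterior Beta(9/4, 10)
obs 2: x=1 → posterior Beta(13/4, 10)
obs 3: x=0 → posterior Beta(13/4, 11)
obs 4: x=0 → posterior Beta(13/4, 12)
obs 5: x=0 → posterior Beta(13/4, 13)
obs 6: x=1 → posterior Beta(17/4, 13)
obs 7: x=1 → posterior Beta(21/4, 13)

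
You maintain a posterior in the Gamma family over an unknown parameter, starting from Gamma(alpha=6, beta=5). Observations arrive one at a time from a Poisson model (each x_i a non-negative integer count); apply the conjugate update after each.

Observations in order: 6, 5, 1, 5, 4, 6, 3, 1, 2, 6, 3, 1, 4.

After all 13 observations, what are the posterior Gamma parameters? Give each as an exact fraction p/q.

obs 1: x=6 → posterior Gamma(12, 6)
obs 2: x=5 → posterior Gamma(17, 7)
obs 3: x=1 → posterior Gamma(18, 8)
obs 4: x=5 → posterior Gamma(23, 9)
obs 5: x=4 → posterior Gamma(27, 10)
obs 6: x=6 → posterior Gamma(33, 11)
obs 7: x=3 → posterior Gamma(36, 12)
obs 8: x=1 → posterior Gamma(37, 13)
obs 9: x=2 → posterior Gamma(39, 14)
obs 10: x=6 → posterior Gamma(45, 15)
obs 11: x=3 → posterior Gamma(48, 16)
obs 12: x=1 → posterior Gamma(49, 17)
obs 13: x=4 → posterior Gamma(53, 18)

alpha=53, beta=18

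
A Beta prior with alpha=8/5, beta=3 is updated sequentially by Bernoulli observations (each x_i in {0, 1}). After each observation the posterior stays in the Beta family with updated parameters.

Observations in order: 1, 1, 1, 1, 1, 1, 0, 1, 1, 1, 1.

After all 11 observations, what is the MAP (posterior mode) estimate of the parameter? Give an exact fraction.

53/68

obs 1: x=1 → posterior Beta(13/5, 3)
obs 2: x=1 → posterior Beta(18/5, 3)
obs 3: x=1 → posterior Beta(23/5, 3)
obs 4: x=1 → posterior Beta(28/5, 3)
obs 5: x=1 → posterior Beta(33/5, 3)
obs 6: x=1 → posterior Beta(38/5, 3)
obs 7: x=0 → posterior Beta(38/5, 4)
obs 8: x=1 → posterior Beta(43/5, 4)
obs 9: x=1 → posterior Beta(48/5, 4)
obs 10: x=1 → posterior Beta(53/5, 4)
obs 11: x=1 → posterior Beta(58/5, 4)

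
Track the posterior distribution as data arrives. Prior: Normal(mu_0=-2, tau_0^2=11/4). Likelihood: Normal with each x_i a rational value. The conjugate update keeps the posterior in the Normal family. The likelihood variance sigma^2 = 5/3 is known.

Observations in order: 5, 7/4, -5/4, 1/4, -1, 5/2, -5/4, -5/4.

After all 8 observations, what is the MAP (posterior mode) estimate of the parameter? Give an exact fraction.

obs 1: x=5 → posterior Normal(125/53, 55/53)
obs 2: x=7/4 → posterior Normal(17/8, 55/86)
obs 3: x=-5/4 → posterior Normal(283/238, 55/119)
obs 4: x=1/4 → posterior Normal(599/608, 55/152)
obs 5: x=-1 → posterior Normal(467/740, 11/37)
obs 6: x=5/2 → posterior Normal(797/872, 55/218)
obs 7: x=-5/4 → posterior Normal(158/251, 55/251)
obs 8: x=-5/4 → posterior Normal(467/1136, 55/284)

467/1136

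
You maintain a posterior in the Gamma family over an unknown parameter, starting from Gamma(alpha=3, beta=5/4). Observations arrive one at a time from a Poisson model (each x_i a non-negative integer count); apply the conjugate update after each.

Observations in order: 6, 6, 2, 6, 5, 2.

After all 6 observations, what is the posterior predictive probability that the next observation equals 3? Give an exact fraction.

obs 1: x=6 → posterior Gamma(9, 9/4)
obs 2: x=6 → posterior Gamma(15, 13/4)
obs 3: x=2 → posterior Gamma(17, 17/4)
obs 4: x=6 → posterior Gamma(23, 21/4)
obs 5: x=5 → posterior Gamma(28, 25/4)
obs 6: x=2 → posterior Gamma(30, 29/4)

23637502481325351014103895706042199016536459581440/129110040087761027839616029934664535539337183380513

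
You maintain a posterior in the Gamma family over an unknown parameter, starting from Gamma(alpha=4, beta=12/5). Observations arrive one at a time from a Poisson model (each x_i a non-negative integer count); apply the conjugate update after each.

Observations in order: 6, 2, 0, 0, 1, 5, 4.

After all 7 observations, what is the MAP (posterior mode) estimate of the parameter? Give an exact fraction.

obs 1: x=6 → posterior Gamma(10, 17/5)
obs 2: x=2 → posterior Gamma(12, 22/5)
obs 3: x=0 → posterior Gamma(12, 27/5)
obs 4: x=0 → posterior Gamma(12, 32/5)
obs 5: x=1 → posterior Gamma(13, 37/5)
obs 6: x=5 → posterior Gamma(18, 42/5)
obs 7: x=4 → posterior Gamma(22, 47/5)

105/47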